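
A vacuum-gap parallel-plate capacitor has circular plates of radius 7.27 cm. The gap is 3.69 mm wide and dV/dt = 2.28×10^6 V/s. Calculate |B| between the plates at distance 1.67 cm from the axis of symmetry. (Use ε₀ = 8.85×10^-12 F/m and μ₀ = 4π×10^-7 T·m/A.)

5.74×10^-11 T

dE/dt = (dV/dt)/d = 6.179×10^8 V/(m·s); I_d = ε₀(πR²)(dE/dt) = (8.85×10^-12)(0.01660)(6.179×10^8) = 9.078×10^-5 A.
∮B·dl = μ₀ I_d,enc with I_d,enc = I_d r²/R² = 4.790×10^-6 A; so B = μ₀ I_d,enc/(2πr) = 5.74×10^-11 T.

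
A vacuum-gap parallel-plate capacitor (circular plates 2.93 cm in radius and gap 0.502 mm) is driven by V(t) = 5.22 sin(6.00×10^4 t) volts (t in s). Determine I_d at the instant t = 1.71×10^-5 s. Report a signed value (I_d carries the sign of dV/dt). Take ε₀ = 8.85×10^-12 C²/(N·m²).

C = ε₀A/d = (8.85×10^-12)(2.697×10^-3)/(5.02×10^-4) = 4.755×10^-11 F. dV/dt = V₀ω·cos(ωt); at ωt = 1.026 rad this factor is 0.5182.
I_d = C dV/dt = (4.755×10^-11)(5.22)(6.00×10^4)(0.5182) = 7.72×10^-6 A.

7.72×10^-6 A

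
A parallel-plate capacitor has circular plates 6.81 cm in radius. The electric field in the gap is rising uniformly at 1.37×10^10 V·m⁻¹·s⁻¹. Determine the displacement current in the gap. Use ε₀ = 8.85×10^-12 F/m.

1.77×10^-3 A

With a uniform field, Φ_E = EA, so I_d = ε₀ A dE/dt = 1.77×10^-3 A.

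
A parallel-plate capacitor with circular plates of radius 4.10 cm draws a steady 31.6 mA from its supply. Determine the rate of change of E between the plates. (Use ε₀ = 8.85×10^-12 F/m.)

6.76×10^11 V/(m·s)

Charge continuity gives I_d = I = 0.0316 A between the plates.
Then dE/dt = I_d/(ε₀A) = 6.76×10^11 V/(m·s).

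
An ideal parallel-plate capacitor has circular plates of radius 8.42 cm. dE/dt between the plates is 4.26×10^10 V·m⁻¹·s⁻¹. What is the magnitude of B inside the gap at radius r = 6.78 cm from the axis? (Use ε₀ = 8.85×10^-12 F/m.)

1.61×10^-8 T

Total displacement current: I_d = ε₀(πR²)(dE/dt) = (8.85×10^-12)(0.02227)(4.26×10^10) = 8.396×10^-3 A.
An Ampèrian loop of radius r encloses a fraction (r/R)² of I_d. Then B·2πr = μ₀ I_d (r/R)², giving B = μ₀ I_d r/(2πR²) = 1.61×10^-8 T.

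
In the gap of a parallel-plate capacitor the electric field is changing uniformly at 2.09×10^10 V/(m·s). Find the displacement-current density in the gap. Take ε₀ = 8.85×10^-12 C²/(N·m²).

J_d = ε₀ ∂E/∂t, so J_d = 0.185 A/m².

0.185 A/m²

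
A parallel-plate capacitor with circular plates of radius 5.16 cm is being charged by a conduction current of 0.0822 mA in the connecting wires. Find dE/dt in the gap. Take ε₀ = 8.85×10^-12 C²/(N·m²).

Charge continuity gives I_d = I = 8.22×10^-5 A between the plates.
Since I_d = ε₀ A dE/dt, dE/dt = I_d/(ε₀A) = (8.22×10^-5)/((8.85×10^-12)(8.365×10^-3)) = 1.11×10^9 V/(m·s).

1.11×10^9 V/(m·s)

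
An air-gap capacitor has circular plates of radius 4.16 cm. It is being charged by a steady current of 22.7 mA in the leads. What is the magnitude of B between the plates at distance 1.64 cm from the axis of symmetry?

No conduction current crosses the gap, so I_d there equals the 0.0227 A in the leads.
An Ampèrian loop of radius r encloses a fraction (r/R)² of I_d. Then B·2πr = μ₀ I_d (r/R)², giving B = μ₀ I_d r/(2πR²) = 4.30×10^-8 T.

4.30×10^-8 T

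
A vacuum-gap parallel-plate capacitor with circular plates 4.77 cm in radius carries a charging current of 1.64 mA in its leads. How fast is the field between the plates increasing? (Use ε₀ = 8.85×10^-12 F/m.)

2.59×10^10 V/(m·s)

Charge continuity gives I_d = I = 1.64×10^-3 A between the plates.
Inverting I_d = ε₀ A dE/dt gives dE/dt = 1.64×10^-3 / (8.85×10^-12 · 7.148×10^-3) = 2.59×10^10 V/(m·s).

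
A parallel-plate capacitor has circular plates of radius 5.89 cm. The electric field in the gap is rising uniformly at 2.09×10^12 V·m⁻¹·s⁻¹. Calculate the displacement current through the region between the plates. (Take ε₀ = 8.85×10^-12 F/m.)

I_d = ε₀ A (dE/dt) = (8.85×10^-12)(0.01090 m²)(2.09×10^12) = 0.202 A.

0.202 A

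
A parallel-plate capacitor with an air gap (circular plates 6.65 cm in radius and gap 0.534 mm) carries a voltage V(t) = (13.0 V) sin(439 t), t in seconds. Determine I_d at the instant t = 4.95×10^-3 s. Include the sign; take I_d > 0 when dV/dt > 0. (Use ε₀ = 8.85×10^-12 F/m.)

-7.44×10^-7 A

C = ε₀A/d = (8.85×10^-12)(0.01389)/(5.34×10^-4) = 2.302×10^-10 F. dV/dt = V₀ω·cos(ωt); at ωt = 2.17305 rad this factor is -0.5665.
I_d = C dV/dt = (2.302×10^-10)(13.0)(439)(-0.5665) = -7.44×10^-7 A.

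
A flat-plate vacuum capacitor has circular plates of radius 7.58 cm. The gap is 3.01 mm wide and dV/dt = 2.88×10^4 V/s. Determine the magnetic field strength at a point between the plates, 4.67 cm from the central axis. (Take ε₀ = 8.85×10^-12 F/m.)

2.48×10^-12 T

I_d = C dV/dt with C = ε₀πR²/d = 5.307×10^-11 F, so I_d = (5.307×10^-11)(2.88×10^4) = 1.528×10^-6 A.
∮B·dl = μ₀ I_d,enc with I_d,enc = I_d r²/R² = 5.800×10^-7 A; so B = μ₀ I_d,enc/(2πr) = 2.48×10^-12 T.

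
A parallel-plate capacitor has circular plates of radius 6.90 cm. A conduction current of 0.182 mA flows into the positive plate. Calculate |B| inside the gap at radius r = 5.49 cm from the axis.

Between the plates the displacement current equals the wire current: I_d = 0.182 mA = 1.82×10^-4 A.
∮B·dl = μ₀ I_d,enc with I_d,enc = I_d r²/R² = 1.152×10^-4 A; so B = μ₀ I_d,enc/(2πr) = 4.20×10^-10 T.

4.20×10^-10 T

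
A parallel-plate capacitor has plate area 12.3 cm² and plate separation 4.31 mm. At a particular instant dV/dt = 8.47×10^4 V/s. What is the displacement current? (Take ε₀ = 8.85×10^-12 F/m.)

The field between the plates is E = V/d, so dE/dt = (8.47×10^4)/(4.31×10^-3 m) = 1.965×10^7 V/(m·s).
I_d = ε₀ A (dE/dt) = (8.85×10^-12)(1.23×10^-3)(1.965×10^7) = 2.14×10^-7 A.

2.14×10^-7 A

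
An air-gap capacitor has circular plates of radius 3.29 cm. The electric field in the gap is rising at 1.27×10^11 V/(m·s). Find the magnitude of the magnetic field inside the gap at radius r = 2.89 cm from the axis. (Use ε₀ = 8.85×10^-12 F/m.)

2.04×10^-8 T

Through the whole plate area (πR² = 3.400×10^-3 m²), I_d = ε₀ πR² dE/dt = 3.821×10^-3 A.
∮B·dl = μ₀ I_d,enc with I_d,enc = I_d r²/R² = 2.948×10^-3 A; so B = μ₀ I_d,enc/(2πr) = 2.04×10^-8 T.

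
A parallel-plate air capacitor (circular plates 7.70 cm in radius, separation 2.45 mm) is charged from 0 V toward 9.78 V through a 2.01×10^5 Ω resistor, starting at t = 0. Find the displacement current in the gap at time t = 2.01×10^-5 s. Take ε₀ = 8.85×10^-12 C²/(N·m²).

1.10×10^-5 A

With C = ε₀A/d = (8.85×10^-12)(0.01863)/(2.45×10^-3) = 6.730×10^-11 F, the time constant is τ = RC = 1.353×10^-5 s, so t/τ = 1.486 and e^(−t/τ) = 0.2263.
I_d = I_cond = (V₀/R) e^(−t/τ) = (4.866×10^-5)(0.2263) = 1.10×10^-5 A.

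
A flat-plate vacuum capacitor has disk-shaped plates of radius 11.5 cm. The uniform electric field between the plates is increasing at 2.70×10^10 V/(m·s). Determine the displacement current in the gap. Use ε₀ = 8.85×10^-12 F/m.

With a uniform field, Φ_E = EA, so I_d = ε₀ A dE/dt = 9.93×10^-3 A.

9.93×10^-3 A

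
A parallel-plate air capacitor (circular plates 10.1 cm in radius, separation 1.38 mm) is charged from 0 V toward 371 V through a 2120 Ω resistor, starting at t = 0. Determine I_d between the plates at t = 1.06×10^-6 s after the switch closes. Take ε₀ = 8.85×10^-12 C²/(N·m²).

With C = ε₀A/d = (8.85×10^-12)(0.03205)/(1.38×10^-3) = 2.055×10^-10 F, the time constant is τ = RC = 4.357×10^-7 s, so t/τ = 2.433 and e^(−t/τ) = 0.08777.
I_d = I_cond = (V₀/R) e^(−t/τ) = (0.1750)(0.08777) = 0.0154 A.

0.0154 A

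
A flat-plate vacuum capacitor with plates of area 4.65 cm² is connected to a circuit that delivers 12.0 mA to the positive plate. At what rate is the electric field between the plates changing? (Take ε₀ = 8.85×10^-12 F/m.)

2.92×10^12 V/(m·s)

Charge continuity gives I_d = I = 0.0120 A between the plates.
Then dE/dt = I_d/(ε₀A) = 2.92×10^12 V/(m·s).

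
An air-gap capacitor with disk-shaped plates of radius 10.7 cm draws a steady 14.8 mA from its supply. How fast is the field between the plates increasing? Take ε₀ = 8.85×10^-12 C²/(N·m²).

4.65×10^10 V/(m·s)

The displacement current between the plates equals the conduction current, I_d = 14.8 mA.
Inverting I_d = ε₀ A dE/dt gives dE/dt = 0.0148 / (8.85×10^-12 · 0.03597) = 4.65×10^10 V/(m·s).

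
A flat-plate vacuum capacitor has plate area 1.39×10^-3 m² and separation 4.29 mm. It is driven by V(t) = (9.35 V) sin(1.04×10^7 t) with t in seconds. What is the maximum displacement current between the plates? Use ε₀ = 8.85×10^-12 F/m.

C = ε₀A/d = (8.85×10^-12)(1.39×10^-3)/(4.29×10^-3) = 2.867×10^-12 F; ω = 1.04×10^7 rad/s.
I_d = C dV/dt, so |I_d|_max = C V₀ ω = (2.867×10^-12)(9.35)(1.04×10^7) = 2.79×10^-4 A.

2.79×10^-4 A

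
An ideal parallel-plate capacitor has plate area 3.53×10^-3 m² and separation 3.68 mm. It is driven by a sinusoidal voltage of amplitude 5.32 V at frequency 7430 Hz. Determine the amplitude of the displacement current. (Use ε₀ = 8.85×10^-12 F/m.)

(dE/dt)_max = V₀ω/d = 6.748×10^7 V/(m·s); ω = 2πf = 4.668×10^4 rad/s.
I_d,max = ε₀ A (dE/dt)_max = (8.85×10^-12)(3.53×10^-3)(6.748×10^7) = 2.11×10^-6 A.

2.11×10^-6 A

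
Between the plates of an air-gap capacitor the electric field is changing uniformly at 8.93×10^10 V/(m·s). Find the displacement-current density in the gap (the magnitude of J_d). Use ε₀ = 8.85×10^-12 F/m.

0.790 A/m²

J_d = ε₀ ∂E/∂t, so J_d = 0.790 A/m².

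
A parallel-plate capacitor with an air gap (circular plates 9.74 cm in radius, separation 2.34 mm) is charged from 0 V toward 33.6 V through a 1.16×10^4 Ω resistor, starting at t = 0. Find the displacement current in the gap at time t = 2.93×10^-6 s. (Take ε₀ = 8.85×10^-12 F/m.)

3.08×10^-4 A

C = ε₀A/d = (8.85×10^-12)(0.02980)/(2.34×10^-3) = 1.127×10^-10 F and τ = RC = 1.307×10^-6 s. I_d in the gap equals the RC charging current.
I_d(t) = (V₀/R) e^(−t/τ) = 2.897×10^-3 · e^(−2.242) = 3.08×10^-4 A.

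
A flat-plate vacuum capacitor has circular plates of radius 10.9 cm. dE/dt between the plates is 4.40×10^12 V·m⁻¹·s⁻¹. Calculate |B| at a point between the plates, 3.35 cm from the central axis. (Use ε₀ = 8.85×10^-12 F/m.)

I_d = ε₀ dΦ_E/dt = ε₀ πR² (dE/dt) = (8.85×10^-12)(0.03733)(4.40×10^12) = 1.454 A through the full plate area.
For r < R the Ampère–Maxwell law gives B(2πr) = μ₀ I_d (r²/R²), so B = μ₀ I_d r/(2πR²) = (4π×10^-7)(1.454)(0.0335)/(2π·0.109²) = 8.20×10^-7 T.

8.20×10^-7 T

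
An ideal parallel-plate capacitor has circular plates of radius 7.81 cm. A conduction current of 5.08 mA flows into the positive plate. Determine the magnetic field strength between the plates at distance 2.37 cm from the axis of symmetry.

3.95×10^-9 T

No conduction current crosses the gap, so I_d there equals the 5.08×10^-3 A in the leads.
For r < R the Ampère–Maxwell law gives B(2πr) = μ₀ I_d (r²/R²), so B = μ₀ I_d r/(2πR²) = (4π×10^-7)(5.08×10^-3)(0.0237)/(2π·0.0781²) = 3.95×10^-9 T.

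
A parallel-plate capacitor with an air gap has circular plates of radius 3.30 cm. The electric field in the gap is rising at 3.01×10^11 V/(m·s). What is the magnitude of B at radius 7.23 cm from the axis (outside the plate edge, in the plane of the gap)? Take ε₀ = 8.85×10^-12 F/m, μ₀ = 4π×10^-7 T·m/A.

2.52×10^-8 T

I_d = ε₀ dΦ_E/dt = ε₀ πR² (dE/dt) = (8.85×10^-12)(3.421×10^-3)(3.01×10^11) = 9.113×10^-3 A through the full plate area.
For r ≥ R the full I_d is enclosed: B = μ₀ I_d/(2πr) = (4π×10^-7)(9.113×10^-3)/(2π·0.0723) = 2.52×10^-8 T.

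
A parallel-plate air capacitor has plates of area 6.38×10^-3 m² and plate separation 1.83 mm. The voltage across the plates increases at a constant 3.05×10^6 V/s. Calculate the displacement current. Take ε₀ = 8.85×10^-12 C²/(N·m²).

9.41×10^-5 A

C = ε₀A/d = (8.85×10^-12)(6.38×10^-3)/(1.83×10^-3) = 3.085×10^-11 F.
I_d = C dV/dt = (3.085×10^-11)(3.05×10^6) = 9.41×10^-5 A.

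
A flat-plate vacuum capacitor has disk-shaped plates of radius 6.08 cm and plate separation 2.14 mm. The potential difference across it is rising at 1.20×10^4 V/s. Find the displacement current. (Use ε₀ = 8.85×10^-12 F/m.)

E = V/d so dE/dt = (dV/dt)/d = 5.607×10^6 V/(m·s), and I_d = ε₀ A dE/dt = (8.85×10^-12)(0.01161)(5.607×10^6) = 5.76×10^-7 A.

5.76×10^-7 A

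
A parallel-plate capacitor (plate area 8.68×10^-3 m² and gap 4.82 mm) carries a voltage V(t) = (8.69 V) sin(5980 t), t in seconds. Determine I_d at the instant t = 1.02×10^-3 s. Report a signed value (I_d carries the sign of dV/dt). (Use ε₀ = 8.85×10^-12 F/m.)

8.14×10^-7 A

dE/dt = (V₀ω/d)·cos(ωt) with ωt = 6.0996 rad: (8.69)(5980)(0.9832)/(4.82×10^-3) = 1.060×10^7 V/(m·s).
I_d = ε₀ A dE/dt = (8.85×10^-12)(8.68×10^-3)(1.060×10^7) = 8.14×10^-7 A.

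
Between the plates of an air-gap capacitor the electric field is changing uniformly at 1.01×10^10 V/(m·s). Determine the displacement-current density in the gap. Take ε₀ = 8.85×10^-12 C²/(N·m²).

The displacement-current density is ε₀ ∂E/∂t = (8.85×10^-12)(1.01×10^10) = 0.0894 A/m².

0.0894 A/m²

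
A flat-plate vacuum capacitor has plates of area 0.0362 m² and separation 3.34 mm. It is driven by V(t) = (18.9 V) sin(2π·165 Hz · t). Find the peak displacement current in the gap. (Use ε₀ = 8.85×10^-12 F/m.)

1.88×10^-6 A

The displacement current equals the conduction current C dV/dt, which peaks at C V₀ ω.
With C = ε₀A/d = (8.85×10^-12)(0.0362)/(3.34×10^-3) = 9.592×10^-11 F and ω = 2πf = 1037 rad/s, I_d,max = (9.592×10^-11)(18.9)(1037) = 1.88×10^-6 A.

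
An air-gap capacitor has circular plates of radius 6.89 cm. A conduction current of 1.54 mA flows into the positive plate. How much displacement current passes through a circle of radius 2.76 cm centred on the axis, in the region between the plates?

Between the plates the displacement current equals the wire current: I_d = 1.54 mA = 1.54×10^-3 A.
Since J_d is uniform, the enclosed fraction is (r/R)² = 0.1605, giving I_d,enc = 2.47×10^-4 A.

2.47×10^-4 A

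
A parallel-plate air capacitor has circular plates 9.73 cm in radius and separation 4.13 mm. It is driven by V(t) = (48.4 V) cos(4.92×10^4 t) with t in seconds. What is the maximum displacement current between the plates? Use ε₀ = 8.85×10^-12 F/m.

1.52×10^-4 A

(dE/dt)_max = V₀ω/d = 5.766×10^8 V/(m·s); ω = 4.92×10^4 rad/s.
I_d,max = ε₀ A (dE/dt)_max = (8.85×10^-12)(0.02974)(5.766×10^8) = 1.52×10^-4 A.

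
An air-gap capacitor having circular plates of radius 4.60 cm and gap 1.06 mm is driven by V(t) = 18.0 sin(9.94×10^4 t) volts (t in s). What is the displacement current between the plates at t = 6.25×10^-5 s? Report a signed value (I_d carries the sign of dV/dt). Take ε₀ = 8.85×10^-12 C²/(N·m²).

C = ε₀A/d = (8.85×10^-12)(6.648×10^-3)/(1.06×10^-3) = 5.550×10^-11 F. dV/dt = V₀ω·cos(ωt); at ωt = 6.2125 rad this factor is 0.9975.
I_d = C dV/dt = (5.550×10^-11)(18.0)(9.94×10^4)(0.9975) = 9.91×10^-5 A.

9.91×10^-5 A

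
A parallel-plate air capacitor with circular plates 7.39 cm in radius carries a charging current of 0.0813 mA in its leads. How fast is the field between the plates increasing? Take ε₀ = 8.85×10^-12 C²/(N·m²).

5.35×10^8 V/(m·s)

By continuity, I_d in the gap equals the 0.0813 mA flowing in the wire.
Then dE/dt = I_d/(ε₀A) = 5.35×10^8 V/(m·s).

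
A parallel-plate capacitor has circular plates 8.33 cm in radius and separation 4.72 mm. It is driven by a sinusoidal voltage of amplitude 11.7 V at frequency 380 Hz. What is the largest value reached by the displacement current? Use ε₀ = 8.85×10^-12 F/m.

(dE/dt)_max = V₀ω/d = 5.919×10^6 V/(m·s); ω = 2πf = 2388 rad/s.
I_d,max = ε₀ A (dE/dt)_max = (8.85×10^-12)(0.02180)(5.919×10^6) = 1.14×10^-6 A.

1.14×10^-6 A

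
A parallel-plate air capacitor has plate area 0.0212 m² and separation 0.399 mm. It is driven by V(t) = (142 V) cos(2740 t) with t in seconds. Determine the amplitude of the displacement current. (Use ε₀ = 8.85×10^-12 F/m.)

C = ε₀A/d = (8.85×10^-12)(0.0212)/(3.99×10^-4) = 4.702×10^-10 F; ω = 2740 rad/s.
I_d = C dV/dt, so |I_d|_max = C V₀ ω = (4.702×10^-10)(142)(2740) = 1.83×10^-4 A.

1.83×10^-4 A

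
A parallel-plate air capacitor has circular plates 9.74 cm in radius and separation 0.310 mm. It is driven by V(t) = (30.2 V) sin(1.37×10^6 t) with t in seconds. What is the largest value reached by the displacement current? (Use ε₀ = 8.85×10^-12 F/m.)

0.0352 A

The displacement current equals the conduction current C dV/dt, which peaks at C V₀ ω.
With C = ε₀A/d = (8.85×10^-12)(0.02980)/(3.10×10^-4) = 8.507×10^-10 F and ω = 1.37×10^6 rad/s, I_d,max = (8.507×10^-10)(30.2)(1.37×10^6) = 0.0352 A.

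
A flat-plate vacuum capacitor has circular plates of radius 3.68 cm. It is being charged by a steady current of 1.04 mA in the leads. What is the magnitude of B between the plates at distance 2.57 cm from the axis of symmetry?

3.95×10^-9 T

No conduction current crosses the gap, so I_d there equals the 1.04×10^-3 A in the leads.
An Ampèrian loop of radius r encloses a fraction (r/R)² of I_d. Then B·2πr = μ₀ I_d (r/R)², giving B = μ₀ I_d r/(2πR²) = 3.95×10^-9 T.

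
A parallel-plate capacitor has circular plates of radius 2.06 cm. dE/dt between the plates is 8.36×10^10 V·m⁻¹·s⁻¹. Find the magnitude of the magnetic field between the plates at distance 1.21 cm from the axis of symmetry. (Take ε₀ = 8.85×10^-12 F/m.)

Through the whole plate area (πR² = 1.333×10^-3 m²), I_d = ε₀ πR² dE/dt = 9.862×10^-4 A.
For r < R the Ampère–Maxwell law gives B(2πr) = μ₀ I_d (r²/R²), so B = μ₀ I_d r/(2πR²) = (4π×10^-7)(9.862×10^-4)(0.0121)/(2π·0.0206²) = 5.62×10^-9 T.

5.62×10^-9 T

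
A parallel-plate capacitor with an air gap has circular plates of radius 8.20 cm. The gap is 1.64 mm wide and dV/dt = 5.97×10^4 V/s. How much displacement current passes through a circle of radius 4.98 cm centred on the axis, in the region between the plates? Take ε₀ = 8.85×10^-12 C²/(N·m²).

With E = V/d, dE/dt = 3.640×10^7 V/(m·s) and πR² = 0.02112 m², giving I_d = ε₀ πR² dE/dt = 6.804×10^-6 A.
Since J_d is uniform, the enclosed fraction is (r/R)² = 0.3688, giving I_d,enc = 2.51×10^-6 A.

2.51×10^-6 A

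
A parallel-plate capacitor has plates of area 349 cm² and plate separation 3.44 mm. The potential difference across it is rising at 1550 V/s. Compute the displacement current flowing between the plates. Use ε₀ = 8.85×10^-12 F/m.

E = V/d so dE/dt = (dV/dt)/d = 4.506×10^5 V/(m·s), and I_d = ε₀ A dE/dt = (8.85×10^-12)(0.0349)(4.506×10^5) = 1.39×10^-7 A.

1.39×10^-7 A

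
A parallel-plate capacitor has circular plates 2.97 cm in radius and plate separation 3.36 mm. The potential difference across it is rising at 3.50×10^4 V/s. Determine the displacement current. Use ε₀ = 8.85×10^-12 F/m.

2.55×10^-7 A

The displacement current equals the charging current C dV/dt. With C = ε₀A/d = (8.85×10^-12)(2.771×10^-3)/(3.36×10^-3) = 7.299×10^-12 F, I_d = (7.299×10^-12)(3.50×10^4) = 2.55×10^-7 A.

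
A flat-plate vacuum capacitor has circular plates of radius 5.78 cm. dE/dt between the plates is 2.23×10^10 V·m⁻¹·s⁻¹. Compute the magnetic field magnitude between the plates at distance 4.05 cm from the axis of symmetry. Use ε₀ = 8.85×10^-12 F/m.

Through the whole plate area (πR² = 0.01050 m²), I_d = ε₀ πR² dE/dt = 2.072×10^-3 A.
An Ampèrian loop of radius r encloses a fraction (r/R)² of I_d. Then B·2πr = μ₀ I_d (r/R)², giving B = μ₀ I_d r/(2πR²) = 5.02×10^-9 T.

5.02×10^-9 T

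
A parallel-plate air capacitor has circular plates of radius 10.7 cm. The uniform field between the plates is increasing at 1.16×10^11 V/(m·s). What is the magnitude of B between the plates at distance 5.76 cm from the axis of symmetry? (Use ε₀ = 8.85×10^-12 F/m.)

I_d = ε₀ dΦ_E/dt = ε₀ πR² (dE/dt) = (8.85×10^-12)(0.03597)(1.16×10^11) = 0.03693 A through the full plate area.
For r < R the Ampère–Maxwell law gives B(2πr) = μ₀ I_d (r²/R²), so B = μ₀ I_d r/(2πR²) = (4π×10^-7)(0.03693)(0.0576)/(2π·0.107²) = 3.72×10^-8 T.

3.72×10^-8 T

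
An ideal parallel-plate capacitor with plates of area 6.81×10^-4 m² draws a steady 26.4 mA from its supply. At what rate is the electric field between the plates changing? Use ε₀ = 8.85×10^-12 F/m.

4.38×10^12 V/(m·s)

The displacement current between the plates equals the conduction current, I_d = 26.4 mA.
Then dE/dt = I_d/(ε₀A) = 4.38×10^12 V/(m·s).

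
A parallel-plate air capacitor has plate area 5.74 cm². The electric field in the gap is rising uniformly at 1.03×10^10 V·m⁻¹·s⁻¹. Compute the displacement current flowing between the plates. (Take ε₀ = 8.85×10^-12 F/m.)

With a uniform field, Φ_E = EA, so I_d = ε₀ A dE/dt = 5.23×10^-5 A.

5.23×10^-5 A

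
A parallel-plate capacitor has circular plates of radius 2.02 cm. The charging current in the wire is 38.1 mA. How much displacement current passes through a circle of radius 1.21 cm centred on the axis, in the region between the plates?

0.0137 A

Between the plates the displacement current equals the wire current: I_d = 38.1 mA = 0.0381 A.
Since J_d is uniform, the enclosed fraction is (r/R)² = 0.3588, giving I_d,enc = 0.0137 A.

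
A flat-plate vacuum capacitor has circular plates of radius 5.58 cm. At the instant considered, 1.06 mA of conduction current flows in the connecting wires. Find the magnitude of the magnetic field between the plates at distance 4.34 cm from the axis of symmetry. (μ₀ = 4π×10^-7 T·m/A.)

Between the plates the displacement current equals the wire current: I_d = 1.06 mA = 1.06×10^-3 A.
For r < R the Ampère–Maxwell law gives B(2πr) = μ₀ I_d (r²/R²), so B = μ₀ I_d r/(2πR²) = (4π×10^-7)(1.06×10^-3)(0.0434)/(2π·0.0558²) = 2.95×10^-9 T.

2.95×10^-9 T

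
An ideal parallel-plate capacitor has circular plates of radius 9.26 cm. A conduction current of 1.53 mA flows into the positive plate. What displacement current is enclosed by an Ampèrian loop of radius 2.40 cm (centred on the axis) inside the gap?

By continuity the displacement current in the gap matches the conduction current: I_d = 1.53×10^-3 A.
Through an area πr² the displacement current is I_d·(πr²/πR²) = I_d (r/R)² = 1.03×10^-4 A.

1.03×10^-4 A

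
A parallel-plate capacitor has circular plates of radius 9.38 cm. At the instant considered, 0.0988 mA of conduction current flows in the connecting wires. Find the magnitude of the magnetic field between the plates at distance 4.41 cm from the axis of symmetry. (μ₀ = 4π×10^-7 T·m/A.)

9.90×10^-11 T

By continuity the displacement current in the gap matches the conduction current: I_d = 9.88×10^-5 A.
For r < R the Ampère–Maxwell law gives B(2πr) = μ₀ I_d (r²/R²), so B = μ₀ I_d r/(2πR²) = (4π×10^-7)(9.88×10^-5)(0.0441)/(2π·0.0938²) = 9.90×10^-11 T.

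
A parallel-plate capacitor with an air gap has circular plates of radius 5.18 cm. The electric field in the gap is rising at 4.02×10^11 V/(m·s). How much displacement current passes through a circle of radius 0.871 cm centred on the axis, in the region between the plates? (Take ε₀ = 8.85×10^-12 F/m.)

8.48×10^-4 A

Through the whole plate area (πR² = 8.430×10^-3 m²), I_d = ε₀ πR² dE/dt = 0.02999 A.
Through an area πr² the displacement current is I_d·(πr²/πR²) = I_d (r/R)² = 8.48×10^-4 A.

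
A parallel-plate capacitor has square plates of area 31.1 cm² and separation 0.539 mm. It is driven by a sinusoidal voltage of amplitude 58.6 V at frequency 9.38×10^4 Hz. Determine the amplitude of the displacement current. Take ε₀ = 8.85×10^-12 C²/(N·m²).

The displacement current equals the conduction current C dV/dt, which peaks at C V₀ ω.
With C = ε₀A/d = (8.85×10^-12)(3.11×10^-3)/(5.39×10^-4) = 5.106×10^-11 F and ω = 2πf = 5.894×10^5 rad/s, I_d,max = (5.106×10^-11)(58.6)(5.894×10^5) = 1.76×10^-3 A.

1.76×10^-3 A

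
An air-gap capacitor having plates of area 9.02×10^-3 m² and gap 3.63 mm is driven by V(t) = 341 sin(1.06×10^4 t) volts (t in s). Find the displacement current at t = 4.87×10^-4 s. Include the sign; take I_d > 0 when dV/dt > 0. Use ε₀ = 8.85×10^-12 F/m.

C = ε₀A/d = (8.85×10^-12)(9.02×10^-3)/(3.63×10^-3) = 2.199×10^-11 F. dV/dt = V₀ω·cos(ωt); at ωt = 5.1622 rad this factor is 0.4348.
I_d = C dV/dt = (2.199×10^-11)(341)(1.06×10^4)(0.4348) = 3.46×10^-5 A.

3.46×10^-5 A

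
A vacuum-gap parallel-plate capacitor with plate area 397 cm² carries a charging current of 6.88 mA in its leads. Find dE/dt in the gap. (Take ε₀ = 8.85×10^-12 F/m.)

Charge continuity gives I_d = I = 6.88×10^-3 A between the plates.
Inverting I_d = ε₀ A dE/dt gives dE/dt = 6.88×10^-3 / (8.85×10^-12 · 0.0397) = 1.96×10^10 V/(m·s).

1.96×10^10 V/(m·s)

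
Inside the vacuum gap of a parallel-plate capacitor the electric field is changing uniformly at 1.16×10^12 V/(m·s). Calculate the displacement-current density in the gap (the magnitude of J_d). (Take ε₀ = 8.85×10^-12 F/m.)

J_d = ε₀ ∂E/∂t, so J_d = 10.3 A/m².

10.3 A/m²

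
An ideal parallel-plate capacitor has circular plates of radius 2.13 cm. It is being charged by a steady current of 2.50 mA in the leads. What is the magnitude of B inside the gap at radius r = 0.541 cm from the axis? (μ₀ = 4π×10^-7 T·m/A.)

Between the plates the displacement current equals the wire current: I_d = 2.50 mA = 2.50×10^-3 A.
∮B·dl = μ₀ I_d,enc with I_d,enc = I_d r²/R² = 1.613×10^-4 A; so B = μ₀ I_d,enc/(2πr) = 5.96×10^-9 T.

5.96×10^-9 T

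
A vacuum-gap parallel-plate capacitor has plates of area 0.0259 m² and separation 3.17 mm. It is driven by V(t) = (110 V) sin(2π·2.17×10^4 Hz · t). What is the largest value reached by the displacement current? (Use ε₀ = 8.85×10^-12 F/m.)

The displacement current equals the conduction current C dV/dt, which peaks at C V₀ ω.
With C = ε₀A/d = (8.85×10^-12)(0.0259)/(3.17×10^-3) = 7.231×10^-11 F and ω = 2πf = 1.363×10^5 rad/s, I_d,max = (7.231×10^-11)(110)(1.363×10^5) = 1.08×10^-3 A.

1.08×10^-3 A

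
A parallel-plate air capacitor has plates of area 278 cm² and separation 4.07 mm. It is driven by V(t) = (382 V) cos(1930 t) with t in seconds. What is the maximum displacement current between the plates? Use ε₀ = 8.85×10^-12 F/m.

The displacement current equals the conduction current C dV/dt, which peaks at C V₀ ω.
With C = ε₀A/d = (8.85×10^-12)(0.0278)/(4.07×10^-3) = 6.045×10^-11 F and ω = 1930 rad/s, I_d,max = (6.045×10^-11)(382)(1930) = 4.46×10^-5 A.

4.46×10^-5 A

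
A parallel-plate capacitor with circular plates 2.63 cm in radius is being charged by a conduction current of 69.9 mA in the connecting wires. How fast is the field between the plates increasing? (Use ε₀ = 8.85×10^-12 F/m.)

3.63×10^12 V/(m·s)

Charge continuity gives I_d = I = 0.0699 A between the plates.
Inverting I_d = ε₀ A dE/dt gives dE/dt = 0.0699 / (8.85×10^-12 · 2.173×10^-3) = 3.63×10^12 V/(m·s).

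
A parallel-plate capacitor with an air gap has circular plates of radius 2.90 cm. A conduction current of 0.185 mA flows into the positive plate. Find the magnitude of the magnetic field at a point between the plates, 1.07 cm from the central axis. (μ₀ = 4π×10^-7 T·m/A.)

Between the plates the displacement current equals the wire current: I_d = 0.185 mA = 1.85×10^-4 A.
∮B·dl = μ₀ I_d,enc with I_d,enc = I_d r²/R² = 2.519×10^-5 A; so B = μ₀ I_d,enc/(2πr) = 4.71×10^-10 T.

4.71×10^-10 T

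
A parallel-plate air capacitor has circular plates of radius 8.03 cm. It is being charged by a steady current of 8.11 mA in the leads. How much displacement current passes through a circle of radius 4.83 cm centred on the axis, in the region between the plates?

No conduction current crosses the gap, so I_d there equals the 8.11×10^-3 A in the leads.
Since J_d is uniform, the enclosed fraction is (r/R)² = 0.3618, giving I_d,enc = 2.93×10^-3 A.

2.93×10^-3 A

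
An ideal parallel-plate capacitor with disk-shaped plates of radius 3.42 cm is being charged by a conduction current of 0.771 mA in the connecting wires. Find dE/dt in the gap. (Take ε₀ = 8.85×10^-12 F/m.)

2.37×10^10 V/(m·s)

The displacement current between the plates equals the conduction current, I_d = 0.771 mA.
Inverting I_d = ε₀ A dE/dt gives dE/dt = 7.71×10^-4 / (8.85×10^-12 · 3.675×10^-3) = 2.37×10^10 V/(m·s).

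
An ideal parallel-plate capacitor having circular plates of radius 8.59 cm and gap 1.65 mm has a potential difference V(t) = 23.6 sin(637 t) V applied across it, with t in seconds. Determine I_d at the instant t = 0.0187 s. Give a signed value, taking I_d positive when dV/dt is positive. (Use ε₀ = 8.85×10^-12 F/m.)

dE/dt = (V₀ω/d)·cos(ωt) with ωt = 11.9119 rad: (23.6)(637)(0.7934)/(1.65×10^-3) = 7.229×10^6 V/(m·s).
I_d = ε₀ A dE/dt = (8.85×10^-12)(0.02318)(7.229×10^6) = 1.48×10^-6 A.

1.48×10^-6 A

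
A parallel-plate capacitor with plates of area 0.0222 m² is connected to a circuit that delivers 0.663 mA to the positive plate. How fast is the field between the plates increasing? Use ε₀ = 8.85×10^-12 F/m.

3.37×10^9 V/(m·s)

By continuity, I_d in the gap equals the 0.663 mA flowing in the wire.
Then dE/dt = I_d/(ε₀A) = 3.37×10^9 V/(m·s).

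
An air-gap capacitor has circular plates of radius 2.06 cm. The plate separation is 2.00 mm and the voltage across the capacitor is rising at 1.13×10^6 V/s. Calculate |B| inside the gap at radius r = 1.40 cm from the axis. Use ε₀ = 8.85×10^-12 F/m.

4.40×10^-11 T

dE/dt = (dV/dt)/d = 5.650×10^8 V/(m·s); I_d = ε₀(πR²)(dE/dt) = (8.85×10^-12)(1.333×10^-3)(5.650×10^8) = 6.665×10^-6 A.
∮B·dl = μ₀ I_d,enc with I_d,enc = I_d r²/R² = 3.078×10^-6 A; so B = μ₀ I_d,enc/(2πr) = 4.40×10^-11 T.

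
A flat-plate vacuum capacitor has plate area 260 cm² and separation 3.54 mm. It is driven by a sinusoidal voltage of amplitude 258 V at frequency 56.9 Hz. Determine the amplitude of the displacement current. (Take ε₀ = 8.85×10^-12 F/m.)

6.00×10^-6 A

C = ε₀A/d = (8.85×10^-12)(0.0260)/(3.54×10^-3) = 6.500×10^-11 F; ω = 2πf = 357.5 rad/s.
I_d = C dV/dt, so |I_d|_max = C V₀ ω = (6.500×10^-11)(258)(357.5) = 6.00×10^-6 A.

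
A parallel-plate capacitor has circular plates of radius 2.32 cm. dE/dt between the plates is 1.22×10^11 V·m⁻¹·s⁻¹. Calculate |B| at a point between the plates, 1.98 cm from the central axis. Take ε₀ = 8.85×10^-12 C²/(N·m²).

1.34×10^-8 T

I_d = ε₀ dΦ_E/dt = ε₀ πR² (dE/dt) = (8.85×10^-12)(1.691×10^-3)(1.22×10^11) = 1.826×10^-3 A through the full plate area.
An Ampèrian loop of radius r encloses a fraction (r/R)² of I_d. Then B·2πr = μ₀ I_d (r/R)², giving B = μ₀ I_d r/(2πR²) = 1.34×10^-8 T.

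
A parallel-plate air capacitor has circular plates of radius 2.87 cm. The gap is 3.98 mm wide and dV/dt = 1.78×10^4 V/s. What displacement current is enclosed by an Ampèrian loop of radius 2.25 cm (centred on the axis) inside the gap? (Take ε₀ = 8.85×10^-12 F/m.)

dE/dt = (dV/dt)/d = 4.472×10^6 V/(m·s); I_d = ε₀(πR²)(dE/dt) = (8.85×10^-12)(2.588×10^-3)(4.472×10^6) = 1.024×10^-7 A.
Through an area πr² the displacement current is I_d·(πr²/πR²) = I_d (r/R)² = 6.29×10^-8 A.

6.29×10^-8 A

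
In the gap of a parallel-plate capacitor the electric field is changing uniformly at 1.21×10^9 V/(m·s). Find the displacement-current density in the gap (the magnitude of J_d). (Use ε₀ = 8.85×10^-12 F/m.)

J_d = ε₀ ∂E/∂t, so J_d = 0.0107 A/m².

0.0107 A/m²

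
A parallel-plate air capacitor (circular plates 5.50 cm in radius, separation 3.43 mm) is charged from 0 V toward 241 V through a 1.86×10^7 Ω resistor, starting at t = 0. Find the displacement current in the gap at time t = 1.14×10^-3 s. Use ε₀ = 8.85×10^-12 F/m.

C = ε₀A/d = (8.85×10^-12)(9.503×10^-3)/(3.43×10^-3) = 2.452×10^-11 F and τ = RC = 4.561×10^-4 s. I_d in the gap equals the RC charging current.
I_d(t) = (V₀/R) e^(−t/τ) = 1.296×10^-5 · e^(−2.499) = 1.06×10^-6 A.

1.06×10^-6 A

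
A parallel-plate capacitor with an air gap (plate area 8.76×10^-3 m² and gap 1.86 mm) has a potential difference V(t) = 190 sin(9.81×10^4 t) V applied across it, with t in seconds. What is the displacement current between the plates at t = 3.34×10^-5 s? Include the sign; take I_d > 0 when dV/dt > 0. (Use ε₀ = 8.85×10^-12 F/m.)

dV/dt = (190)(9.81×10^4)·cos(3.27654) = -1.847×10^7 V/s.
I_d = C dV/dt with C = ε₀A/d = (8.85×10^-12)(8.76×10^-3)/(1.86×10^-3) = 4.168×10^-11 F, so I_d = (4.168×10^-11)(-1.847×10^7) = -7.70×10^-4 A.

-7.70×10^-4 A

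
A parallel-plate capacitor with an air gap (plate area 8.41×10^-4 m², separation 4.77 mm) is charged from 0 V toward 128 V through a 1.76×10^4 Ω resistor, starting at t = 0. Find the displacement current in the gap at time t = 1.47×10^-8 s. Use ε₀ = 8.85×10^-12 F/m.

C = ε₀A/d = (8.85×10^-12)(8.41×10^-4)/(4.77×10^-3) = 1.560×10^-12 F, so τ = RC = 2.746×10^-8 s.
The conduction current is I(t) = (V₀/R) e^(−t/τ), and the displacement current between the plates equals it.
t/τ = 0.5353; I_d = (128/1.76×10^4) · e^(−0.5353) = (7.273×10^-3)(0.5855) = 4.26×10^-3 A.

4.26×10^-3 A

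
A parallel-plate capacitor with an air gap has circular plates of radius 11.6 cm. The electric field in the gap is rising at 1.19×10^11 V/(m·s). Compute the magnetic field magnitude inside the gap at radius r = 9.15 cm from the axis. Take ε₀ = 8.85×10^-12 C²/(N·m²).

Through the whole plate area (πR² = 0.04227 m²), I_d = ε₀ πR² dE/dt = 0.04452 A.
∮B·dl = μ₀ I_d,enc with I_d,enc = I_d r²/R² = 0.02770 A; so B = μ₀ I_d,enc/(2πr) = 6.05×10^-8 T.

6.05×10^-8 T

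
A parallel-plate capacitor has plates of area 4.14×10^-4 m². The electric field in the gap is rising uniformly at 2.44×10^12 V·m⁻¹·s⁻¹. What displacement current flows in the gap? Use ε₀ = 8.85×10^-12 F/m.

8.94×10^-3 A

With a uniform field, Φ_E = EA, so I_d = ε₀ A dE/dt = 8.94×10^-3 A.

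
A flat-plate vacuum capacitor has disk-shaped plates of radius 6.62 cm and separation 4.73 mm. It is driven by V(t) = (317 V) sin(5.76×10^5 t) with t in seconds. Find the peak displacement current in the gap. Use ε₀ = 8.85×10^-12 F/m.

C = ε₀A/d = (8.85×10^-12)(0.01377)/(4.73×10^-3) = 2.576×10^-11 F; ω = 5.76×10^5 rad/s.
I_d = C dV/dt, so |I_d|_max = C V₀ ω = (2.576×10^-11)(317)(5.76×10^5) = 4.70×10^-3 A.

4.70×10^-3 A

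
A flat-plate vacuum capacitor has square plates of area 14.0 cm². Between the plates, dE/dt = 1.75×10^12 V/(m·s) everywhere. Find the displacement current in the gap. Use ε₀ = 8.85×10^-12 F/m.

0.0217 A

I_d = ε₀ A (dE/dt) = (8.85×10^-12)(1.40×10^-3 m²)(1.75×10^12) = 0.0217 A.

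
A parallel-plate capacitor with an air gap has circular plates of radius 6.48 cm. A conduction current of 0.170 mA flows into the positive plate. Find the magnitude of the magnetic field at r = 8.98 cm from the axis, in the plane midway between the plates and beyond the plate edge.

Between the plates the displacement current equals the wire current: I_d = 0.170 mA = 1.70×10^-4 A.
For r ≥ R the full I_d is enclosed: B = μ₀ I_d/(2πr) = (4π×10^-7)(1.70×10^-4)/(2π·0.0898) = 3.79×10^-10 T.

3.79×10^-10 T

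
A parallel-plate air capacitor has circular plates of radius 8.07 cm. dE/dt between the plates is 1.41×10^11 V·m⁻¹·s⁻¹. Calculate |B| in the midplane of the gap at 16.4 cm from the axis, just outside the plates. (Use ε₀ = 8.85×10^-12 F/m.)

I_d = ε₀ dΦ_E/dt = ε₀ πR² (dE/dt) = (8.85×10^-12)(0.02046)(1.41×10^11) = 0.02553 A through the full plate area.
For r ≥ R the full I_d is enclosed: B = μ₀ I_d/(2πr) = (4π×10^-7)(0.02553)/(2π·0.164) = 3.11×10^-8 T.

3.11×10^-8 T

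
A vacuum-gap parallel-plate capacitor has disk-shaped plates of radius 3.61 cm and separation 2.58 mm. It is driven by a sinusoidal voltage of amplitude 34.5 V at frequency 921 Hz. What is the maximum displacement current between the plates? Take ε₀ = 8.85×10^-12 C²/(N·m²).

2.80×10^-6 A

(dE/dt)_max = V₀ω/d = 7.738×10^7 V/(m·s); ω = 2πf = 5787 rad/s.
I_d,max = ε₀ A (dE/dt)_max = (8.85×10^-12)(4.094×10^-3)(7.738×10^7) = 2.80×10^-6 A.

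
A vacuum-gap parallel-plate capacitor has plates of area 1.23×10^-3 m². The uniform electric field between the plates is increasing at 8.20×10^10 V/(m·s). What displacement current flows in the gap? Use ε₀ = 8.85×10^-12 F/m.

The displacement current is ε₀ times dΦ_E/dt = ε₀ A dE/dt = (8.85×10^-12)(1.23×10^-3)(8.20×10^10) = 8.93×10^-4 A.

8.93×10^-4 A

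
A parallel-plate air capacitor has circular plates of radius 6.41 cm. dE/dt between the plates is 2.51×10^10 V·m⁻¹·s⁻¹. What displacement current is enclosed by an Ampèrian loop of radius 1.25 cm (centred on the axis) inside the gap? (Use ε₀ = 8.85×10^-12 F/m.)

1.09×10^-4 A

Through the whole plate area (πR² = 0.01291 m²), I_d = ε₀ πR² dE/dt = 2.868×10^-3 A.
The field is uniform, so I_d,enc = I_d (r/R)² = (2.868×10^-3)(1.25/6.41)² = 1.09×10^-4 A.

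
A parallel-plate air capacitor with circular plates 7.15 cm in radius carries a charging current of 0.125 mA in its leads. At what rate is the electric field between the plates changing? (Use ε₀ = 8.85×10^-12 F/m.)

8.79×10^8 V/(m·s)

The displacement current between the plates equals the conduction current, I_d = 0.125 mA.
Since I_d = ε₀ A dE/dt, dE/dt = I_d/(ε₀A) = (1.25×10^-4)/((8.85×10^-12)(0.01606)) = 8.79×10^8 V/(m·s).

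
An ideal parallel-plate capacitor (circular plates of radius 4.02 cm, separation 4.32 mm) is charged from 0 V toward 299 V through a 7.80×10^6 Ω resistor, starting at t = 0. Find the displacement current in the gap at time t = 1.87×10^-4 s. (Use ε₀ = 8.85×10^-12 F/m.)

3.82×10^-6 A

C = ε₀A/d = (8.85×10^-12)(5.077×10^-3)/(4.32×10^-3) = 1.040×10^-11 F, so τ = RC = 8.112×10^-5 s.
The conduction current is I(t) = (V₀/R) e^(−t/τ), and the displacement current between the plates equals it.
t/τ = 2.305; I_d = (299/7.80×10^6) · e^(−2.305) = (3.833×10^-5)(0.09976) = 3.82×10^-6 A.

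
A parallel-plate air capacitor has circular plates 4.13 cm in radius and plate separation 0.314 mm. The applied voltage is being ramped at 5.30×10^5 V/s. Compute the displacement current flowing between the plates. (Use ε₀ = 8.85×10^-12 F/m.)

C = ε₀A/d = (8.85×10^-12)(5.359×10^-3)/(3.14×10^-4) = 1.510×10^-10 F.
I_d = C dV/dt = (1.510×10^-10)(5.30×10^5) = 8.00×10^-5 A.

8.00×10^-5 A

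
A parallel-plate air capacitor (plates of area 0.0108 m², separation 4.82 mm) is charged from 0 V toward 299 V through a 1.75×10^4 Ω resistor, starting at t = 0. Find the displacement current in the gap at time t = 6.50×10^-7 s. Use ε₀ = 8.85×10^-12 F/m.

C = ε₀A/d = (8.85×10^-12)(0.0108)/(4.82×10^-3) = 1.983×10^-11 F, so τ = RC = 3.470×10^-7 s.
The conduction current is I(t) = (V₀/R) e^(−t/τ), and the displacement current between the plates equals it.
t/τ = 1.873; I_d = (299/1.75×10^4) · e^(−1.873) = (0.01709)(0.1537) = 2.63×10^-3 A.

2.63×10^-3 A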